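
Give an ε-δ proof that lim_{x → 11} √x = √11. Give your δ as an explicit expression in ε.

Let ε > 0 be given. We want δ > 0 such that 0 < |x − 11| < δ implies |√x − √11| < ε.
Multiplying by the conjugate, |√x − √11| = |x − 11|/(√x + √11).
Restrict δ ≤ 11 so that |x − 11| < 11 forces x > 0, and then √x + √11 > √11.
Hence |√x − √11| < |x − 11|/√11, which is < ε once |x − 11| < √11·ε.
Take δ = min(11, √11·ε). If 0 < |x − 11| < δ then x > 0 and |√x − √11| < |x − 11|/√11 < ε.

δ = min(11, √11·ε)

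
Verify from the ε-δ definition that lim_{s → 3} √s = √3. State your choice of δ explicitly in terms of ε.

δ = min(3, √3·ε)

Let ε > 0 be given. We want δ > 0 such that 0 < |s − 3| < δ implies |√s − √3| < ε.
Multiplying by the conjugate, |√s − √3| = |s − 3|/(√s + √3).
Restrict δ ≤ 3 so that |s − 3| < 3 forces s > 0, and then √s + √3 > √3.
Hence |√s − √3| < |s − 3|/√3, which is < ε once |s − 3| < √3·ε.
Take δ = min(3, √3·ε). If 0 < |s − 3| < δ then s > 0 and |√s − √3| < |s − 3|/√3 < ε.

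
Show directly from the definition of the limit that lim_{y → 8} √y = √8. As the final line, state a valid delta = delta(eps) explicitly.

delta = min(8, √8·eps)

Suppose eps > 0. We want delta > 0 such that 0 < |y − 8| < delta implies |√y − √8| < eps.
Rationalise: √y − √8 = (y − 8)/(√y + √8), so |√y − √8| = |y − 8|/(√y + √8).
Restrict delta ≤ 8 so that |y − 8| < 8 forces y > 0, and then √y + √8 > √8.
Hence |√y − √8| < |y − 8|/√8, which is < eps once |y − 8| < √8·eps.
Take delta = min(8, √8·eps). If 0 < |y − 8| < delta then y > 0 and |√y − √8| < |y − 8|/√8 < eps.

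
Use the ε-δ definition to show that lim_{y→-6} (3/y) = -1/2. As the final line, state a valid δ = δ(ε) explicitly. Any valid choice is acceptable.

δ = min(3, 6ε)

Suppose ε > 0. We seek δ > 0 such that 0 < |y + 6| < δ implies |3/y + 1/2| < ε.
|3/y + 1/2| = 3·|-6 − y|/(6·|y|) = 3|y + 6|/(6|y|).
Require δ ≤ 3 so that |y| > 6 − 3 = 3, hence 6|y| > 18.
Then |3/y + 1/2| < 3|y + 6|/18, which is < ε when |y + 6| < 6ε.
Take δ = min(3, 6ε). Then 0 < |y + 6| < δ gives both |y + 6| < 3 and |y + 6| < 6ε, so |3/y + 1/2| < ε.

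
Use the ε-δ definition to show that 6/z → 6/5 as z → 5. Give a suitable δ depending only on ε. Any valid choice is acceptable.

δ = min(5/2, (25/12)ε)

Suppose ε > 0. We seek δ > 0 such that 0 < |z − 5| < δ implies |6/z − (6/5)| < ε.
|6/z − (6/5)| = 6·|5 − z|/(5·|z|) = 6|z − 5|/(5|z|).
Require δ ≤ 5/2 so that |z| > 5 − 5/2 = 5/2, hence 5|z| > 25/2.
Then |6/z − (6/5)| < 6|z − 5|/(25/2), which is < ε when |z − 5| < (25/12)ε.
Take δ = min(5/2, (25/12)ε). Then 0 < |z − 5| < δ gives both |z − 5| < 5/2 and |z − 5| < (25/12)ε, so |6/z − (6/5)| < ε.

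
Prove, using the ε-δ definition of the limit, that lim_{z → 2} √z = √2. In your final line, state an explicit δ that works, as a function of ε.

Suppose ε > 0. We want δ > 0 such that 0 < |z − 2| < δ implies |√z − √2| < ε.
Rationalise: √z − √2 = (z − 2)/(√z + √2), so |√z − √2| = |z − 2|/(√z + √2).
Restrict δ ≤ 2 so that |z − 2| < 2 forces z > 0, and then √z + √2 > √2.
Hence |√z − √2| < |z − 2|/√2, which is < ε once |z − 2| < √2·ε.
Take δ = min(2, √2·ε). If 0 < |z − 2| < δ then z > 0 and |√z − √2| < |z − 2|/√2 < ε.

δ = min(2, √2·ε)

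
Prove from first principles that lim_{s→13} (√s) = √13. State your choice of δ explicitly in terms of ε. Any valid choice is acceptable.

Fix ε > 0. We want δ > 0 such that 0 < |s − 13| < δ implies |√s − √13| < ε.
Multiplying by the conjugate, |√s − √13| = |s − 13|/(√s + √13).
Restrict δ ≤ 13 so that |s − 13| < 13 forces s > 0, and then √s + √13 > √13.
Hence |√s − √13| < |s − 13|/√13, which is < ε once |s − 13| < √13·ε.
Take δ = min(13, √13·ε). If 0 < |s − 13| < δ then s > 0 and |√s − √13| < |s − 13|/√13 < ε.

δ = min(13, √13·ε)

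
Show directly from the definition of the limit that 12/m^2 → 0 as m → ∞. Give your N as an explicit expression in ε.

N = (12/ε)^{1/2}

Fix ε > 0. For m ≥ 1, |12/m^2 − 0| = 12/m^2.
12/m^2 < ε ⇔ m^2 > 12/ε ⇔ m > (12/ε)^{1/2}.
Take N = (12/ε)^{1/2}. Then m > N implies 12/m^2 < ε.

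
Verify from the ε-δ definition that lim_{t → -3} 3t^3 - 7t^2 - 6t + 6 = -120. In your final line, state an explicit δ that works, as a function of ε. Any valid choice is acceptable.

δ = min(1, ε/154)

Let ε > 0 be given. We want δ > 0 such that 0 < |t + 3| < δ implies |(3t^3 - 7t^2 - 6t + 6) + 120| < ε.
(3t^3 - 7t^2 - 6t + 6) + 120 = 3t^3 - 7t^2 - 6t + 126 = (t + 3)(3t^2 - 16t + 42).
So |(3t^3 - 7t^2 - 6t + 6) + 120| = |t + 3|·|3t^2 - 16t + 42|.
Require δ ≤ 1. Then |t + 3| < 1 gives |t| < 4, and by the triangle inequality |3t^2 - 16t + 42| ≤ 3·4^2 + 16·4 + 42 = 154.
Hence |(3t^3 - 7t^2 - 6t + 6) + 120| ≤ 154|t + 3| < ε provided |t + 3| < ε/154.
Take δ = min(1, ε/154). Then 0 < |t + 3| < δ gives both |t + 3| < 1 and |t + 3| < ε/154, so |(3t^3 - 7t^2 - 6t + 6) + 120| < ε.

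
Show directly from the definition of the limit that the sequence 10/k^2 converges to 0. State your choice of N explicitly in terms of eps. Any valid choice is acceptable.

N = (10/eps)^{1/2}

Let eps > 0 be given. For k ≥ 1, |10/k^2 − 0| = 10/k^2.
10/k^2 < eps ⇔ k^2 > 10/eps ⇔ k > (10/eps)^{1/2}.
Take N = (10/eps)^{1/2}. Then k > N implies 10/k^2 < eps.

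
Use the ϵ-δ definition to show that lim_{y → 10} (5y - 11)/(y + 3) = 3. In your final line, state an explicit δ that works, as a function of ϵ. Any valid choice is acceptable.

δ = min(13/2, (13/4)ϵ)

Suppose ϵ > 0. We want δ > 0 with 0 < |y − 10| < δ ⇒ |(5y - 11)/(y + 3) − 3| < ϵ.
Combining over a common denominator, (5y - 11)/(y + 3) − 3 = [(5y - 11)·13 − 39·(y + 3)] / [13·(y + 3)] = 26(y − 10) / (13(y + 3)).
So |(5y - 11)/(y + 3) − 3| = 26|y − 10| / (13·|y + 3|).
Restrict δ ≤ 13/2. Then |y − 10| < 13/2 gives |y + 3| = |(y − 10) + 13| ≥ 13 − 13/2 = 13/2.
Hence |(5y - 11)/(y + 3) − 3| < 26|y − 10|/(13·(13/2)) = (4/13)|y − 10|, which is < ϵ once |y − 10| < (13/4)ϵ.
Take δ = min(13/2, (13/4)ϵ). Then 0 < |y − 10| < δ forces both bounds, so |(5y - 11)/(y + 3) − 3| < ϵ.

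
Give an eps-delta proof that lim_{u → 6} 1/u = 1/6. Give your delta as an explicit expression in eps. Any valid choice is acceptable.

Let eps > 0 be given. We seek delta > 0 such that 0 < |u − 6| < delta implies |1/u − (1/6)| < eps.
|1/u − (1/6)| = |6 − u|/(6·|u|) = |u − 6|/(6|u|).
Require delta ≤ 3 so that |u| > 6 − 3 = 3, hence 6|u| > 18.
Then |1/u − (1/6)| < |u − 6|/18, which is < eps when |u − 6| < 18eps.
Take delta = min(3, 18eps). Then 0 < |u − 6| < delta gives both |u − 6| < 3 and |u − 6| < 18eps, so |1/u − (1/6)| < eps.

delta = min(3, 18eps)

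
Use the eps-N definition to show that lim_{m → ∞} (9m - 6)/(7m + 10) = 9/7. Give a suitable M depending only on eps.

Let eps > 0 be given. For m ≥ 1, |(9m - 6)/(7m + 10) − (9/7)| = |-132|/(7(7m + 10)) = 132/(7(7m + 10)).
Since 7m + 10 ≥ 7m for m ≥ 1, this is ≤ 132/(7·7m) = (132/49)/m.
So |(9m - 6)/(7m + 10) − (9/7)| < eps whenever m > (132/49)/eps.
Take M = (132/49)/eps. If m > M then |(9m - 6)/(7m + 10) − (9/7)| ≤ (132/49)/m < eps.

M = (132/49)/eps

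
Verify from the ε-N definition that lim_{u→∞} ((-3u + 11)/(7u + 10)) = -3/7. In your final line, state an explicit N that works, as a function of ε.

N = (107/49)/ε

Let ε > 0. We seek N > 0 such that u > N implies |(-3u + 11)/(7u + 10) + 3/7| < ε.
(-3u + 11)/(7u + 10) + 3/7 = (7(-3u + 11) − (-3)(7u + 10)) / (7(7u + 10)) = 107/(7(7u + 10)).
For u > 0 we have 7u + 10 > 7u, so |(-3u + 11)/(7u + 10) + 3/7| = 107/(7(7u + 10)) < 107/(7·7u) = (107/49)/u.
Thus |(-3u + 11)/(7u + 10) + 3/7| < ε whenever u > (107/49)/ε.
Take N = (107/49)/ε. If u > N then |(-3u + 11)/(7u + 10) + 3/7| < (107/49)/u < ε.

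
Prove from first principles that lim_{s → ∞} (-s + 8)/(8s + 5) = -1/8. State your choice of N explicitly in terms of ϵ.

Let ϵ > 0. We seek N > 0 such that s > N implies |(-s + 8)/(8s + 5) + 1/8| < ϵ.
(-s + 8)/(8s + 5) + 1/8 = (8(-s + 8) − (-1)(8s + 5)) / (8(8s + 5)) = 69/(8(8s + 5)).
For s > 0 we have 8s + 5 > 8s, so |(-s + 8)/(8s + 5) + 1/8| = 69/(8(8s + 5)) < 69/(8·8s) = (69/64)/s.
Thus |(-s + 8)/(8s + 5) + 1/8| < ϵ whenever s > (69/64)/ϵ.
Take N = (69/64)/ϵ. If s > N then |(-s + 8)/(8s + 5) + 1/8| < (69/64)/s < ϵ.

N = (69/64)/ϵ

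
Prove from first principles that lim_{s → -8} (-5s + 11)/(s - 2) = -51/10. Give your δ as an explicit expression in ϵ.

δ = min(5, 50ϵ)

Fix ϵ > 0. We want δ > 0 with 0 < |s + 8| < δ ⇒ |(-5s + 11)/(s - 2) + 51/10| < ϵ.
Combining over a common denominator, (-5s + 11)/(s - 2) + 51/10 = [(-5s + 11)·(-10) − 51·(s - 2)] / [(-10)·(s - 2)] = -1(s + 8) / ((-10)(s - 2)).
So |(-5s + 11)/(s - 2) + 51/10| = |s + 8| / (10·|s − 2|).
Restrict δ ≤ 5. Then |s + 8| < 5 gives |s − 2| = |(s + 8) + (-10)| ≥ 10 − 5 = 5.
Hence |(-5s + 11)/(s - 2) + 51/10| < |s + 8|/(10·5) = (1/50)|s + 8|, which is < ϵ once |s + 8| < 50ϵ.
Take δ = min(5, 50ϵ). Then 0 < |s + 8| < δ forces both bounds, so |(-5s + 11)/(s - 2) + 51/10| < ϵ.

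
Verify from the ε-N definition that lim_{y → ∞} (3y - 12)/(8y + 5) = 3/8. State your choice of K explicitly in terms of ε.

K = (111/64)/ε

Fix ε > 0. We seek K > 0 such that y > K implies |(3y - 12)/(8y + 5) − (3/8)| < ε.
(3y - 12)/(8y + 5) − (3/8) = (8(3y - 12) − 3(8y + 5)) / (8(8y + 5)) = -111/(8(8y + 5)).
For y > 0 we have 8y + 5 > 8y, so |(3y - 12)/(8y + 5) − (3/8)| = 111/(8(8y + 5)) < 111/(8·8y) = (111/64)/y.
Thus |(3y - 12)/(8y + 5) − (3/8)| < ε whenever y > (111/64)/ε.
Take K = (111/64)/ε. If y > K then |(3y - 12)/(8y + 5) − (3/8)| < (111/64)/y < ε.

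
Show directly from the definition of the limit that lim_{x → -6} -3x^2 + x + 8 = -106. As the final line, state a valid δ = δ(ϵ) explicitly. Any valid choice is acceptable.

Fix ϵ > 0. We want δ > 0 such that 0 < |x + 6| < δ implies |(-3x^2 + x + 8) + 106| < ϵ.
(-3x^2 + x + 8) + 106 = -3x^2 + x + 114 = (x + 6)(-3x + 19).
So |(-3x^2 + x + 8) + 106| = |x + 6|·|-3x + 19|.
Assume first that |x + 6| < 1, so |x| < 7. Then |-3x + 19| ≤ 3·7 + 19 = 40.
Hence |(-3x^2 + x + 8) + 106| ≤ 40|x + 6| < ϵ provided |x + 6| < ϵ/40.
Choosing δ = min(1, ϵ/40) ensures both conditions, hence |(-3x^2 + x + 8) + 106| < ϵ.

δ = min(1, ϵ/40)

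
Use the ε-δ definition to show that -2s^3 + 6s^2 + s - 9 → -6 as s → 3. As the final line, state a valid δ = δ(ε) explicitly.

δ = min(1, ε/33)

Fix ε > 0. We want δ > 0 such that 0 < |s − 3| < δ implies |(-2s^3 + 6s^2 + s - 9) + 6| < ε.
(-2s^3 + 6s^2 + s - 9) + 6 = -2s^3 + 6s^2 + s - 3 = (s − 3)(-2s^2 + 1).
So |(-2s^3 + 6s^2 + s - 9) + 6| = |s − 3|·|-2s^2 + 1|.
Assume first that |s − 3| < 1, so |s| < 4. Then |-2s^2 + 1| ≤ 2·4^2 + 1 = 33.
Hence |(-2s^3 + 6s^2 + s - 9) + 6| ≤ 33|s − 3| < ε provided |s − 3| < ε/33.
Choosing δ = min(1, ε/33) ensures both conditions, hence |(-2s^3 + 6s^2 + s - 9) + 6| < ε.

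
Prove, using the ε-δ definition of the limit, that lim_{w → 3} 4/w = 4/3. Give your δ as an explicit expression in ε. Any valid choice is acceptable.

Let ε > 0. We seek δ > 0 such that 0 < |w − 3| < δ implies |4/w − (4/3)| < ε.
|4/w − (4/3)| = 4·|3 − w|/(3·|w|) = 4|w − 3|/(3|w|).
Restrict δ ≤ 3/2. Then |w − 3| < 3/2 gives |w| > 3/2, so 3|w| > 9/2.
Then |4/w − (4/3)| < 4|w − 3|/(9/2), which is < ε when |w − 3| < (9/8)ε.
Take δ = min(3/2, (9/8)ε). Then 0 < |w − 3| < δ gives both |w − 3| < 3/2 and |w − 3| < (9/8)ε, so |4/w − (4/3)| < ε.

δ = min(3/2, (9/8)ε)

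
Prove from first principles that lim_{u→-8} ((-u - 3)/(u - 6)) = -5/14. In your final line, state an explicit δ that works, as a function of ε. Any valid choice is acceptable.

δ = min(7, (98/9)ε)

Let ε > 0 be given. We want δ > 0 with 0 < |u + 8| < δ ⇒ |(-u - 3)/(u - 6) + 5/14| < ε.
Combining over a common denominator, (-u - 3)/(u - 6) + 5/14 = [(-u - 3)·(-14) − 5·(u - 6)] / [(-14)·(u - 6)] = 9(u + 8) / ((-14)(u - 6)).
So |(-u - 3)/(u - 6) + 5/14| = 9|u + 8| / (14·|u − 6|).
Restrict δ ≤ 7. Then |u + 8| < 7 gives |u − 6| = |(u + 8) + (-14)| ≥ 14 − 7 = 7.
Hence |(-u - 3)/(u - 6) + 5/14| < 9|u + 8|/(14·7) = (9/98)|u + 8|, which is < ε once |u + 8| < (98/9)ε.
Take δ = min(7, (98/9)ε). Then 0 < |u + 8| < δ forces both bounds, so |(-u - 3)/(u - 6) + 5/14| < ε.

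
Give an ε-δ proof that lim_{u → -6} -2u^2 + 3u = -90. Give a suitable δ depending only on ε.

Let ε > 0 be given. We want δ > 0 such that 0 < |u + 6| < δ implies |(-2u^2 + 3u) + 90| < ε.
(-2u^2 + 3u) + 90 = -2u^2 + 3u + 90 = (u + 6)(-2u + 15).
So |(-2u^2 + 3u) + 90| = |u + 6|·|-2u + 15|.
Assume first that |u + 6| < 2, so |u| < 8. Then |-2u + 15| ≤ 2·8 + 15 = 31.
Hence |(-2u^2 + 3u) + 90| ≤ 31|u + 6| < ε provided |u + 6| < ε/31.
Choosing δ = min(2, ε/31) ensures both conditions, hence |(-2u^2 + 3u) + 90| < ε.

δ = min(2, ε/31)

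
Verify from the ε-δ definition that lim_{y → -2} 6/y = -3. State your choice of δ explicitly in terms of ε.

Let ε > 0 be given. We seek δ > 0 such that 0 < |y + 2| < δ implies |6/y + 3| < ε.
|6/y + 3| = 6·|-2 − y|/(2·|y|) = 6|y + 2|/(2|y|).
Restrict δ ≤ 1. Then |y + 2| < 1 gives |y| > 1, so 2|y| > 2.
Then |6/y + 3| < 6|y + 2|/2, which is < ε when |y + 2| < (1/3)ε.
Take δ = min(1, (1/3)ε). Then 0 < |y + 2| < δ gives both |y + 2| < 1 and |y + 2| < (1/3)ε, so |6/y + 3| < ε.

δ = min(1, (1/3)ε)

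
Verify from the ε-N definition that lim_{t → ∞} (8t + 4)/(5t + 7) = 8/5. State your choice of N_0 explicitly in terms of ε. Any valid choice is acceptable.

Let ε > 0 be given. We seek N_0 > 0 such that t > N_0 implies |(8t + 4)/(5t + 7) − (8/5)| < ε.
(8t + 4)/(5t + 7) − (8/5) = (5(8t + 4) − 8(5t + 7)) / (5(5t + 7)) = -36/(5(5t + 7)).
For t > 0 we have 5t + 7 > 5t, so |(8t + 4)/(5t + 7) − (8/5)| = 36/(5(5t + 7)) < 36/(5·5t) = (36/25)/t.
Thus |(8t + 4)/(5t + 7) − (8/5)| < ε whenever t > (36/25)/ε.
Take N_0 = (36/25)/ε. If t > N_0 then |(8t + 4)/(5t + 7) − (8/5)| < (36/25)/t < ε.

N_0 = (36/25)/ε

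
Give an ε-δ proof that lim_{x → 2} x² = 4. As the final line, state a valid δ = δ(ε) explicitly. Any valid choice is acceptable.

δ = min(1, ε/5)

Suppose ε > 0. We seek δ > 0 with 0 < |x − 2| < δ ⇒ |x² − 4| < ε.
Factor: x² − 4 = (x − 2)(x + 2), so |x² − 4| = |x − 2|·|x + 2|.
Restrict δ ≤ 1. Then |x − 2| < 1 gives |x| < 3, so by the triangle inequality |x + 2| ≤ 3 + 2 = 5.
Hence |x² − 4| ≤ 5|x − 2|, which is < ε once |x − 2| < ε/5.
Take δ = min(1, ε/5). If 0 < |x − 2| < δ then both bounds hold and |x² − 4| ≤ 5|x − 2| < 5·(ε/5) = ε.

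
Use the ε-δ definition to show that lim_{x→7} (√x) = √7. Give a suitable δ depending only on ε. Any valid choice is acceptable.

Let ε > 0. We want δ > 0 such that 0 < |x − 7| < δ implies |√x − √7| < ε.
Rationalise: √x − √7 = (x − 7)/(√x + √7), so |√x − √7| = |x − 7|/(√x + √7).
Restrict δ ≤ 7 so that |x − 7| < 7 forces x > 0, and then √x + √7 > √7.
Hence |√x − √7| < |x − 7|/√7, which is < ε once |x − 7| < √7·ε.
Take δ = min(7, √7·ε). If 0 < |x − 7| < δ then x > 0 and |√x − √7| < |x − 7|/√7 < ε.

δ = min(7, √7·ε)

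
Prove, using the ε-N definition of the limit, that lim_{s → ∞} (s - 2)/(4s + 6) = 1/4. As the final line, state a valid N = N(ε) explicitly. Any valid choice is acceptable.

N = (7/8)/ε

Let ε > 0 be given. We seek N > 0 such that s > N implies |(s - 2)/(4s + 6) − (1/4)| < ε.
(s - 2)/(4s + 6) − (1/4) = (4(s - 2) − (4s + 6)) / (4(4s + 6)) = -14/(4(4s + 6)).
For s > 0 we have 4s + 6 > 4s, so |(s - 2)/(4s + 6) − (1/4)| = 14/(4(4s + 6)) < 14/(4·4s) = (7/8)/s.
Thus |(s - 2)/(4s + 6) − (1/4)| < ε whenever s > (7/8)/ε.
Take N = (7/8)/ε. If s > N then |(s - 2)/(4s + 6) − (1/4)| < (7/8)/s < ε.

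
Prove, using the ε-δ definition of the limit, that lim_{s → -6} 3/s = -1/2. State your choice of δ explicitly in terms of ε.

Let ε > 0. We seek δ > 0 such that 0 < |s + 6| < δ implies |3/s + 1/2| < ε.
|3/s + 1/2| = 3·|-6 − s|/(6·|s|) = 3|s + 6|/(6|s|).
Restrict δ ≤ 3. Then |s + 6| < 3 gives |s| > 3, so 6|s| > 18.
Then |3/s + 1/2| < 3|s + 6|/18, which is < ε when |s + 6| < 6ε.
Take δ = min(3, 6ε). Then 0 < |s + 6| < δ gives both |s + 6| < 3 and |s + 6| < 6ε, so |3/s + 1/2| < ε.

δ = min(3, 6ε)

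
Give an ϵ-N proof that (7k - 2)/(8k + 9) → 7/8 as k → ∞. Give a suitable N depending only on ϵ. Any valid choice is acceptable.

Suppose ϵ > 0. For k ≥ 1, |(7k - 2)/(8k + 9) − (7/8)| = |-79|/(8(8k + 9)) = 79/(8(8k + 9)).
Since 8k + 9 ≥ 8k for k ≥ 1, this is ≤ 79/(8·8k) = (79/64)/k.
So |(7k - 2)/(8k + 9) − (7/8)| < ϵ whenever k > (79/64)/ϵ.
Take N = (79/64)/ϵ. If k > N then |(7k - 2)/(8k + 9) − (7/8)| ≤ (79/64)/k < ϵ.

N = (79/64)/ϵ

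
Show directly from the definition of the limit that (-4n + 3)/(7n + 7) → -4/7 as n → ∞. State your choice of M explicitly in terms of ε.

Let ε > 0. For n ≥ 1, |(-4n + 3)/(7n + 7) + 4/7| = |49|/(7(7n + 7)) = 49/(7(7n + 7)).
Since 7n + 7 ≥ 7n for n ≥ 1, this is ≤ 49/(7·7n) = 1/n.
So |(-4n + 3)/(7n + 7) + 4/7| < ε whenever n > 1/ε.
Take M = 1/ε. If n > M then |(-4n + 3)/(7n + 7) + 4/7| ≤ 1/n < ε.

M = 1/ε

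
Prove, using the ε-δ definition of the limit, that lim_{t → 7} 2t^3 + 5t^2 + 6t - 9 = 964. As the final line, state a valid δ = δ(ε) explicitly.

δ = min(2, ε/472)

Let ε > 0. We want δ > 0 such that 0 < |t − 7| < δ implies |(2t^3 + 5t^2 + 6t - 9) − 964| < ε.
(2t^3 + 5t^2 + 6t - 9) − 964 = 2t^3 + 5t^2 + 6t - 973 = (t − 7)(2t^2 + 19t + 139).
So |(2t^3 + 5t^2 + 6t - 9) − 964| = |t − 7|·|2t^2 + 19t + 139|.
Require δ ≤ 2. Then |t − 7| < 2 gives |t| < 9, and by the triangle inequality |2t^2 + 19t + 139| ≤ 2·9^2 + 19·9 + 139 = 472.
Hence |(2t^3 + 5t^2 + 6t - 9) − 964| ≤ 472|t − 7| < ε provided |t − 7| < ε/472.
Take δ = min(2, ε/472). Then 0 < |t − 7| < δ gives both |t − 7| < 2 and |t − 7| < ε/472, so |(2t^3 + 5t^2 + 6t - 9) − 964| < ε.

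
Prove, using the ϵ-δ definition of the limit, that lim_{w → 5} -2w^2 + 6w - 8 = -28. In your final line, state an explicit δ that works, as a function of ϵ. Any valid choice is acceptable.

Fix ϵ > 0. We want δ > 0 such that 0 < |w − 5| < δ implies |(-2w^2 + 6w - 8) + 28| < ϵ.
(-2w^2 + 6w - 8) + 28 = -2w^2 + 6w + 20 = (w − 5)(-2w - 4).
So |(-2w^2 + 6w - 8) + 28| = |w − 5|·|-2w - 4|.
Assume first that |w − 5| < 1, so |w| < 6. Then |-2w - 4| ≤ 2·6 + 4 = 16.
Hence |(-2w^2 + 6w - 8) + 28| ≤ 16|w − 5| < ϵ provided |w − 5| < ϵ/16.
Take δ = min(1, ϵ/16). Then 0 < |w − 5| < δ gives both |w − 5| < 1 and |w − 5| < ϵ/16, so |(-2w^2 + 6w - 8) + 28| < ϵ.

δ = min(1, ϵ/16)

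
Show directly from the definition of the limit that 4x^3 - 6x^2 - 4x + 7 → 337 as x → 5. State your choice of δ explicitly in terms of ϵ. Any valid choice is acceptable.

δ = min(1, ϵ/294)

Suppose ϵ > 0. We want δ > 0 such that 0 < |x − 5| < δ implies |(4x^3 - 6x^2 - 4x + 7) − 337| < ϵ.
(4x^3 - 6x^2 - 4x + 7) − 337 = 4x^3 - 6x^2 - 4x - 330 = (x − 5)(4x^2 + 14x + 66).
So |(4x^3 - 6x^2 - 4x + 7) − 337| = |x − 5|·|4x^2 + 14x + 66|.
Require δ ≤ 1. Then |x − 5| < 1 gives |x| < 6, and by the triangle inequality |4x^2 + 14x + 66| ≤ 4·6^2 + 14·6 + 66 = 294.
Hence |(4x^3 - 6x^2 - 4x + 7) − 337| ≤ 294|x − 5| < ϵ provided |x − 5| < ϵ/294.
Take δ = min(1, ϵ/294). Then 0 < |x − 5| < δ gives both |x − 5| < 1 and |x − 5| < ϵ/294, so |(4x^3 - 6x^2 - 4x + 7) − 337| < ϵ.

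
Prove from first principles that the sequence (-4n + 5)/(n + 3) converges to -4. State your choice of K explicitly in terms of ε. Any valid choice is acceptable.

Fix ε > 0. For n ≥ 1, |(-4n + 5)/(n + 3) + 4| = |17|/((n + 3)) = 17/((n + 3)).
Since n + 3 ≥ n for n ≥ 1, this is ≤ 17/(n) = 17/n.
So |(-4n + 5)/(n + 3) + 4| < ε whenever n > 17/ε.
Take K = 17/ε. If n > K then |(-4n + 5)/(n + 3) + 4| ≤ 17/n < ε.

K = 17/ε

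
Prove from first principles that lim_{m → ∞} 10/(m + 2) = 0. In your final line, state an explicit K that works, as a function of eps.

K = 10/eps

Suppose eps > 0. For m ≥ 1, |10/(m + 2) − 0| = 10/(m + 2) ≤ 10/m.
We need 10/m < eps, i.e. m > 10/eps.
Take K = 10/eps. If m > K then |10/(m + 2)| ≤ 10/m < eps.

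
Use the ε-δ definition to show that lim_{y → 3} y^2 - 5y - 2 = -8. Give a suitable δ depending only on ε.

δ = min(2, ε/7)

Fix ε > 0. We want δ > 0 such that 0 < |y − 3| < δ implies |(y^2 - 5y - 2) + 8| < ε.
(y^2 - 5y - 2) + 8 = y^2 - 5y + 6 = (y − 3)(y - 2).
So |(y^2 - 5y - 2) + 8| = |y − 3|·|y - 2|.
Assume first that |y − 3| < 2, so |y| < 5. Then |y - 2| ≤ 5 + 2 = 7.
Hence |(y^2 - 5y - 2) + 8| ≤ 7|y − 3| < ε provided |y − 3| < ε/7.
Take δ = min(2, ε/7). Then 0 < |y − 3| < δ gives both |y − 3| < 2 and |y − 3| < ε/7, so |(y^2 - 5y - 2) + 8| < ε.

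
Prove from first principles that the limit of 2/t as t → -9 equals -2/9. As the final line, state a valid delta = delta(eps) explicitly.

Suppose eps > 0. We seek delta > 0 such that 0 < |t + 9| < delta implies |2/t + 2/9| < eps.
|2/t + 2/9| = 2·|-9 − t|/(9·|t|) = 2|t + 9|/(9|t|).
Restrict delta ≤ 9/2. Then |t + 9| < 9/2 gives |t| > 9/2, so 9|t| > 81/2.
Then |2/t + 2/9| < 2|t + 9|/(81/2), which is < eps when |t + 9| < (81/4)eps.
Take delta = min(9/2, (81/4)eps). Then 0 < |t + 9| < delta gives both |t + 9| < 9/2 and |t + 9| < (81/4)eps, so |2/t + 2/9| < eps.

delta = min(9/2, (81/4)eps)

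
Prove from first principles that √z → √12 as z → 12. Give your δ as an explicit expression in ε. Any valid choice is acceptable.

Let ε > 0 be given. We want δ > 0 such that 0 < |z − 12| < δ implies |√z − √12| < ε.
Multiplying by the conjugate, |√z − √12| = |z − 12|/(√z + √12).
Restrict δ ≤ 12 so that |z − 12| < 12 forces z > 0, and then √z + √12 > √12.
Hence |√z − √12| < |z − 12|/√12, which is < ε once |z − 12| < √12·ε.
Take δ = min(12, √12·ε). If 0 < |z − 12| < δ then z > 0 and |√z − √12| < |z − 12|/√12 < ε.

δ = min(12, √12·ε)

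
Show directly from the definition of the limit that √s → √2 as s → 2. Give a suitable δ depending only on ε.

δ = min(2, √2·ε)

Let ε > 0. We want δ > 0 such that 0 < |s − 2| < δ implies |√s − √2| < ε.
Rationalise: √s − √2 = (s − 2)/(√s + √2), so |√s − √2| = |s − 2|/(√s + √2).
Restrict δ ≤ 2 so that |s − 2| < 2 forces s > 0, and then √s + √2 > √2.
Hence |√s − √2| < |s − 2|/√2, which is < ε once |s − 2| < √2·ε.
Take δ = min(2, √2·ε). If 0 < |s − 2| < δ then s > 0 and |√s − √2| < |s − 2|/√2 < ε.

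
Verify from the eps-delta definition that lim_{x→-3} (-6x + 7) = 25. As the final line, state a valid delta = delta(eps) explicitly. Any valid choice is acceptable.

delta = eps/6

Fix eps > 0. We need delta > 0 so that 0 < |x + 3| < delta implies |(-6x + 7) − 25| < eps.
Since (-6x + 7) − 25 = -6(x + 3), we have |(-6x + 7) − 25| = 6|x + 3|.
So 6|x + 3| < eps exactly when |x + 3| < eps/6.
Choosing delta = eps/6 gives |(-6x + 7) − 25| = 6|x + 3| < eps whenever |x + 3| < delta.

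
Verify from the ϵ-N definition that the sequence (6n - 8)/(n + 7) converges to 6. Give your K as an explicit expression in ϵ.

Let ϵ > 0 be given. For n ≥ 1, |(6n - 8)/(n + 7) − 6| = |-50|/((n + 7)) = 50/((n + 7)).
Since n + 7 ≥ n for n ≥ 1, this is ≤ 50/(n) = 50/n.
So |(6n - 8)/(n + 7) − 6| < ϵ whenever n > 50/ϵ.
Take K = 50/ϵ. If n > K then |(6n - 8)/(n + 7) − 6| ≤ 50/n < ϵ.

K = 50/ϵ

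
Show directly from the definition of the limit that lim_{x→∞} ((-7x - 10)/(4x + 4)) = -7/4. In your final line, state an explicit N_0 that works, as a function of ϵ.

Fix ϵ > 0. We seek N_0 > 0 such that x > N_0 implies |(-7x - 10)/(4x + 4) + 7/4| < ϵ.
(-7x - 10)/(4x + 4) + 7/4 = (4(-7x - 10) − (-7)(4x + 4)) / (4(4x + 4)) = -12/(4(4x + 4)).
For x > 0 we have 4x + 4 > 4x, so |(-7x - 10)/(4x + 4) + 7/4| = 12/(4(4x + 4)) < 12/(4·4x) = (3/4)/x.
Thus |(-7x - 10)/(4x + 4) + 7/4| < ϵ whenever x > (3/4)/ϵ.
Take N_0 = (3/4)/ϵ. If x > N_0 then |(-7x - 10)/(4x + 4) + 7/4| < (3/4)/x < ϵ.

N_0 = (3/4)/ϵ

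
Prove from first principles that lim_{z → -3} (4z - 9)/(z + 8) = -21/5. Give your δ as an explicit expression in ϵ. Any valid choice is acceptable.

δ = min(5/2, (25/82)ϵ)

Let ϵ > 0. We want δ > 0 with 0 < |z + 3| < δ ⇒ |(4z - 9)/(z + 8) + 21/5| < ϵ.
Combining over a common denominator, (4z - 9)/(z + 8) + 21/5 = [(4z - 9)·5 − (-21)·(z + 8)] / [5·(z + 8)] = 41(z + 3) / (5(z + 8)).
So |(4z - 9)/(z + 8) + 21/5| = 41|z + 3| / (5·|z + 8|).
Restrict δ ≤ 5/2. Then |z + 3| < 5/2 gives |z + 8| = |(z + 3) + 5| ≥ 5 − 5/2 = 5/2.
Hence |(4z - 9)/(z + 8) + 21/5| < 41|z + 3|/(5·(5/2)) = (82/25)|z + 3|, which is < ϵ once |z + 3| < (25/82)ϵ.
Take δ = min(5/2, (25/82)ϵ). Then 0 < |z + 3| < δ forces both bounds, so |(4z - 9)/(z + 8) + 21/5| < ϵ.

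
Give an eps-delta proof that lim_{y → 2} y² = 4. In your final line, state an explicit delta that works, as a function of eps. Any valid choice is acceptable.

delta = min(2, eps/6)

Let eps > 0. We seek delta > 0 with 0 < |y − 2| < delta ⇒ |y² − 4| < eps.
Factor: y² − 4 = (y − 2)(y + 2), so |y² − 4| = |y − 2|·|y + 2|.
Restrict delta ≤ 2. Then |y − 2| < 2 gives |y| < 4, so by the triangle inequality |y + 2| ≤ 4 + 2 = 6.
Hence |y² − 4| ≤ 6|y − 2|, which is < eps once |y − 2| < eps/6.
Take delta = min(2, eps/6). If 0 < |y − 2| < delta then both bounds hold and |y² − 4| ≤ 6|y − 2| < 6·(eps/6) = eps.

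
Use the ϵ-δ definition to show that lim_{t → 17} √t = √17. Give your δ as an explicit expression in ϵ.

δ = min(17, √17·ϵ)

Let ϵ > 0 be given. We want δ > 0 such that 0 < |t − 17| < δ implies |√t − √17| < ϵ.
Multiplying by the conjugate, |√t − √17| = |t − 17|/(√t + √17).
Restrict δ ≤ 17 so that |t − 17| < 17 forces t > 0, and then √t + √17 > √17.
Hence |√t − √17| < |t − 17|/√17, which is < ϵ once |t − 17| < √17·ϵ.
Take δ = min(17, √17·ϵ). If 0 < |t − 17| < δ then t > 0 and |√t − √17| < |t − 17|/√17 < ϵ.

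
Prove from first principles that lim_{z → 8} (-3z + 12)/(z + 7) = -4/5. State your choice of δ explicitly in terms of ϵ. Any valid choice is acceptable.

δ = min(15/2, (75/22)ϵ)

Suppose ϵ > 0. We want δ > 0 with 0 < |z − 8| < δ ⇒ |(-3z + 12)/(z + 7) + 4/5| < ϵ.
Combining over a common denominator, (-3z + 12)/(z + 7) + 4/5 = [(-3z + 12)·15 − (-12)·(z + 7)] / [15·(z + 7)] = -33(z − 8) / (15(z + 7)).
So |(-3z + 12)/(z + 7) + 4/5| = 33|z − 8| / (15·|z + 7|).
Restrict δ ≤ 15/2. Then |z − 8| < 15/2 gives |z + 7| = |(z − 8) + 15| ≥ 15 − 15/2 = 15/2.
Hence |(-3z + 12)/(z + 7) + 4/5| < 33|z − 8|/(15·(15/2)) = (22/75)|z − 8|, which is < ϵ once |z − 8| < (75/22)ϵ.
Take δ = min(15/2, (75/22)ϵ). Then 0 < |z − 8| < δ forces both bounds, so |(-3z + 12)/(z + 7) + 4/5| < ϵ.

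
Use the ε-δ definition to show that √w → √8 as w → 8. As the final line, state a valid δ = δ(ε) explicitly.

δ = min(8, √8·ε)

Suppose ε > 0. We want δ > 0 such that 0 < |w − 8| < δ implies |√w − √8| < ε.
Multiplying by the conjugate, |√w − √8| = |w − 8|/(√w + √8).
Restrict δ ≤ 8 so that |w − 8| < 8 forces w > 0, and then √w + √8 > √8.
Hence |√w − √8| < |w − 8|/√8, which is < ε once |w − 8| < √8·ε.
Take δ = min(8, √8·ε). If 0 < |w − 8| < δ then w > 0 and |√w − √8| < |w − 8|/√8 < ε.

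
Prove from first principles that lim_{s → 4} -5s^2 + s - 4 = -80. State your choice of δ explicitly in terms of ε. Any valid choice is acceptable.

δ = min(1, ε/44)

Let ε > 0 be given. We want δ > 0 such that 0 < |s − 4| < δ implies |(-5s^2 + s - 4) + 80| < ε.
(-5s^2 + s - 4) + 80 = -5s^2 + s + 76 = (s − 4)(-5s - 19).
So |(-5s^2 + s - 4) + 80| = |s − 4|·|-5s - 19|.
Require δ ≤ 1. Then |s − 4| < 1 gives |s| < 5, and by the triangle inequality |-5s - 19| ≤ 5·5 + 19 = 44.
Hence |(-5s^2 + s - 4) + 80| ≤ 44|s − 4| < ε provided |s − 4| < ε/44.
Take δ = min(1, ε/44). Then 0 < |s − 4| < δ gives both |s − 4| < 1 and |s − 4| < ε/44, so |(-5s^2 + s - 4) + 80| < ε.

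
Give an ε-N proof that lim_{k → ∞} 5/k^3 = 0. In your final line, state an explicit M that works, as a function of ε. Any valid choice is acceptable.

M = (5/ε)^{1/3}

Let ε > 0. For k ≥ 1, |5/k^3 − 0| = 5/k^3.
5/k^3 < ε ⇔ k^3 > 5/ε ⇔ k > (5/ε)^{1/3}.
Take M = (5/ε)^{1/3}. Then k > M implies 5/k^3 < ε.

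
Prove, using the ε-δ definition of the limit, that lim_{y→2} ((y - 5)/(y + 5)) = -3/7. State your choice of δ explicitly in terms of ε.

Fix ε > 0. We want δ > 0 with 0 < |y − 2| < δ ⇒ |(y - 5)/(y + 5) + 3/7| < ε.
Combining over a common denominator, (y - 5)/(y + 5) + 3/7 = [(y - 5)·7 − (-3)·(y + 5)] / [7·(y + 5)] = 10(y − 2) / (7(y + 5)).
So |(y - 5)/(y + 5) + 3/7| = 10|y − 2| / (7·|y + 5|).
Require δ ≤ 7/2, so |y + 5| ≥ |7| − |y − 2| > 7 − 7/2 = 7/2.
Hence |(y - 5)/(y + 5) + 3/7| < 10|y − 2|/(7·(7/2)) = (20/49)|y − 2|, which is < ε once |y − 2| < (49/20)ε.
Take δ = min(7/2, (49/20)ε). Then 0 < |y − 2| < δ forces both bounds, so |(y - 5)/(y + 5) + 3/7| < ε.

δ = min(7/2, (49/20)ε)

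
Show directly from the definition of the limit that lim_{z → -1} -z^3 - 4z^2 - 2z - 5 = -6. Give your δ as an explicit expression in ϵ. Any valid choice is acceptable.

δ = min(1, ϵ/11)

Suppose ϵ > 0. We want δ > 0 such that 0 < |z + 1| < δ implies |(-z^3 - 4z^2 - 2z - 5) + 6| < ϵ.
(-z^3 - 4z^2 - 2z - 5) + 6 = -z^3 - 4z^2 - 2z + 1 = (z + 1)(-z^2 - 3z + 1).
So |(-z^3 - 4z^2 - 2z - 5) + 6| = |z + 1|·|-z^2 - 3z + 1|.
Require δ ≤ 1. Then |z + 1| < 1 gives |z| < 2, and by the triangle inequality |-z^2 - 3z + 1| ≤ 2^2 + 3·2 + 1 = 11.
Hence |(-z^3 - 4z^2 - 2z - 5) + 6| ≤ 11|z + 1| < ϵ provided |z + 1| < ϵ/11.
Choosing δ = min(1, ϵ/11) ensures both conditions, hence |(-z^3 - 4z^2 - 2z - 5) + 6| < ϵ.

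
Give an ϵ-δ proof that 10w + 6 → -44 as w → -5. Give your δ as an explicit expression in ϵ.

Fix ϵ > 0. We need δ > 0 so that 0 < |w + 5| < δ implies |(10w + 6) + 44| < ϵ.
Since (10w + 6) + 44 = 10(w + 5), we have |(10w + 6) + 44| = 10|w + 5|.
So 10|w + 5| < ϵ exactly when |w + 5| < ϵ/10.
Choosing δ = ϵ/10 gives |(10w + 6) + 44| = 10|w + 5| < ϵ whenever |w + 5| < δ.

δ = ϵ/10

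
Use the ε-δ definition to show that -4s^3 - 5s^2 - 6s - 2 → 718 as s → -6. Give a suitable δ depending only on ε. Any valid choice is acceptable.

δ = min(1, ε/449)

Suppose ε > 0. We want δ > 0 such that 0 < |s + 6| < δ implies |(-4s^3 - 5s^2 - 6s - 2) − 718| < ε.
(-4s^3 - 5s^2 - 6s - 2) − 718 = -4s^3 - 5s^2 - 6s - 720 = (s + 6)(-4s^2 + 19s - 120).
So |(-4s^3 - 5s^2 - 6s - 2) − 718| = |s + 6|·|-4s^2 + 19s - 120|.
Assume first that |s + 6| < 1, so |s| < 7. Then |-4s^2 + 19s - 120| ≤ 4·7^2 + 19·7 + 120 = 449.
Hence |(-4s^3 - 5s^2 - 6s - 2) − 718| ≤ 449|s + 6| < ε provided |s + 6| < ε/449.
Choosing δ = min(1, ε/449) ensures both conditions, hence |(-4s^3 - 5s^2 - 6s - 2) − 718| < ε.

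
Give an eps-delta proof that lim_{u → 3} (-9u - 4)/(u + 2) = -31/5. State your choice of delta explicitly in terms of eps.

delta = min(5/2, (25/28)eps)

Suppose eps > 0. We want delta > 0 with 0 < |u − 3| < delta ⇒ |(-9u - 4)/(u + 2) + 31/5| < eps.
Combining over a common denominator, (-9u - 4)/(u + 2) + 31/5 = [(-9u - 4)·5 − (-31)·(u + 2)] / [5·(u + 2)] = -14(u − 3) / (5(u + 2)).
So |(-9u - 4)/(u + 2) + 31/5| = 14|u − 3| / (5·|u + 2|).
Restrict delta ≤ 5/2. Then |u − 3| < 5/2 gives |u + 2| = |(u − 3) + 5| ≥ 5 − 5/2 = 5/2.
Hence |(-9u - 4)/(u + 2) + 31/5| < 14|u − 3|/(5·(5/2)) = (28/25)|u − 3|, which is < eps once |u − 3| < (25/28)eps.
Take delta = min(5/2, (25/28)eps). Then 0 < |u − 3| < delta forces both bounds, so |(-9u - 4)/(u + 2) + 31/5| < eps.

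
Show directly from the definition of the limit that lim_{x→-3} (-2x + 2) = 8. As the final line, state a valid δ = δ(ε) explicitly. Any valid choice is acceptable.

Fix ε > 0. We need δ > 0 so that 0 < |x + 3| < δ implies |(-2x + 2) − 8| < ε.
|(-2x + 2) − 8| = |-2x - 6| = 2|x + 3|.
Thus it suffices that |x + 3| < ε/2.
Choosing δ = ε/2 gives |(-2x + 2) − 8| = 2|x + 3| < ε whenever |x + 3| < δ.

δ = ε/2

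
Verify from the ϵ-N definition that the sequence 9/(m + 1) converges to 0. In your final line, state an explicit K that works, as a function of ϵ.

K = 9/ϵ

Let ϵ > 0. For m ≥ 1, |9/(m + 1) − 0| = 9/(m + 1) ≤ 9/m.
We need 9/m < ϵ, i.e. m > 9/ϵ.
Take K = 9/ϵ. If m > K then |9/(m + 1)| ≤ 9/m < ϵ.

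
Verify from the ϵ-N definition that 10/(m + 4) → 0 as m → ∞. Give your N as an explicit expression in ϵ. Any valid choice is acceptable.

Fix ϵ > 0. For m ≥ 1, |10/(m + 4) − 0| = 10/(m + 4) ≤ 10/m.
We need 10/m < ϵ, i.e. m > 10/ϵ.
Take N = 10/ϵ. If m > N then |10/(m + 4)| ≤ 10/m < ϵ.

N = 10/ϵ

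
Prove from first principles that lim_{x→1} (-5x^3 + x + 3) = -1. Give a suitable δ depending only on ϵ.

δ = min(1, ϵ/34)

Let ϵ > 0 be given. We want δ > 0 such that 0 < |x − 1| < δ implies |(-5x^3 + x + 3) + 1| < ϵ.
(-5x^3 + x + 3) + 1 = -5x^3 + x + 4 = (x − 1)(-5x^2 - 5x - 4).
So |(-5x^3 + x + 3) + 1| = |x − 1|·|-5x^2 - 5x - 4|.
Assume first that |x − 1| < 1, so |x| < 2. Then |-5x^2 - 5x - 4| ≤ 5·2^2 + 5·2 + 4 = 34.
Hence |(-5x^3 + x + 3) + 1| ≤ 34|x − 1| < ϵ provided |x − 1| < ϵ/34.
Choosing δ = min(1, ϵ/34) ensures both conditions, hence |(-5x^3 + x + 3) + 1| < ϵ.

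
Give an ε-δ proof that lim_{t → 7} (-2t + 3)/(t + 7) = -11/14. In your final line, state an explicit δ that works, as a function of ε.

δ = min(7, (98/17)ε)

Suppose ε > 0. We want δ > 0 with 0 < |t − 7| < δ ⇒ |(-2t + 3)/(t + 7) + 11/14| < ε.
Combining over a common denominator, (-2t + 3)/(t + 7) + 11/14 = [(-2t + 3)·14 − (-11)·(t + 7)] / [14·(t + 7)] = -17(t − 7) / (14(t + 7)).
So |(-2t + 3)/(t + 7) + 11/14| = 17|t − 7| / (14·|t + 7|).
Require δ ≤ 7, so |t + 7| ≥ |14| − |t − 7| > 14 − 7 = 7.
Hence |(-2t + 3)/(t + 7) + 11/14| < 17|t − 7|/(14·7) = (17/98)|t − 7|, which is < ε once |t − 7| < (98/17)ε.
Take δ = min(7, (98/17)ε). Then 0 < |t − 7| < δ forces both bounds, so |(-2t + 3)/(t + 7) + 11/14| < ε.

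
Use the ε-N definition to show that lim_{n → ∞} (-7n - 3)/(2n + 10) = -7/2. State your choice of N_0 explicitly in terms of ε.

N_0 = 16/ε

Suppose ε > 0. For n ≥ 1, |(-7n - 3)/(2n + 10) + 7/2| = |64|/(2(2n + 10)) = 64/(2(2n + 10)).
Since 2n + 10 ≥ 2n for n ≥ 1, this is ≤ 64/(2·2n) = 16/n.
So |(-7n - 3)/(2n + 10) + 7/2| < ε whenever n > 16/ε.
Take N_0 = 16/ε. If n > N_0 then |(-7n - 3)/(2n + 10) + 7/2| ≤ 16/n < ε.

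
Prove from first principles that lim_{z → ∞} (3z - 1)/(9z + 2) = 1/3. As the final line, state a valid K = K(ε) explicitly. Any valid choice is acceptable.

Let ε > 0. We seek K > 0 such that z > K implies |(3z - 1)/(9z + 2) − (1/3)| < ε.
(3z - 1)/(9z + 2) − (1/3) = (9(3z - 1) − 3(9z + 2)) / (9(9z + 2)) = -15/(9(9z + 2)).
For z > 0 we have 9z + 2 > 9z, so |(3z - 1)/(9z + 2) − (1/3)| = 15/(9(9z + 2)) < 15/(9·9z) = (5/27)/z.
Thus |(3z - 1)/(9z + 2) − (1/3)| < ε whenever z > (5/27)/ε.
Take K = (5/27)/ε. If z > K then |(3z - 1)/(9z + 2) − (1/3)| < (5/27)/z < ε.

K = (5/27)/ε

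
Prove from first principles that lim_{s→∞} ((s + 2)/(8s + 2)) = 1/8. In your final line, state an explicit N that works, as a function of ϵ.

Suppose ϵ > 0. We seek N > 0 such that s > N implies |(s + 2)/(8s + 2) − (1/8)| < ϵ.
(s + 2)/(8s + 2) − (1/8) = (8(s + 2) − (8s + 2)) / (8(8s + 2)) = 14/(8(8s + 2)).
For s > 0 we have 8s + 2 > 8s, so |(s + 2)/(8s + 2) − (1/8)| = 14/(8(8s + 2)) < 14/(8·8s) = (7/32)/s.
Thus |(s + 2)/(8s + 2) − (1/8)| < ϵ whenever s > (7/32)/ϵ.
Take N = (7/32)/ϵ. If s > N then |(s + 2)/(8s + 2) − (1/8)| < (7/32)/s < ϵ.

N = (7/32)/ϵ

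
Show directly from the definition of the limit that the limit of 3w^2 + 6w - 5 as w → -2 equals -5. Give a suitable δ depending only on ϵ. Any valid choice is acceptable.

Let ϵ > 0. We want δ > 0 such that 0 < |w + 2| < δ implies |(3w^2 + 6w - 5) + 5| < ϵ.
(3w^2 + 6w - 5) + 5 = 3w^2 + 6w = (w + 2)(3w).
So |(3w^2 + 6w - 5) + 5| = |w + 2|·|3w|.
Assume first that |w + 2| < 1, so |w| < 3. Then |3w| ≤ 3·3 = 9.
Hence |(3w^2 + 6w - 5) + 5| ≤ 9|w + 2| < ϵ provided |w + 2| < ϵ/9.
Take δ = min(1, ϵ/9). Then 0 < |w + 2| < δ gives both |w + 2| < 1 and |w + 2| < ϵ/9, so |(3w^2 + 6w - 5) + 5| < ϵ.

δ = min(1, ϵ/9)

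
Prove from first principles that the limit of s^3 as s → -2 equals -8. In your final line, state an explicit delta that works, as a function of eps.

delta = min(1, eps/19)

Fix eps > 0. We seek delta > 0 with 0 < |s + 2| < delta ⇒ |s^3 + 8| < eps.
Factor: s^3 + 8 = (s + 2)(s^2 - 2s + 4), so |s^3 + 8| = |s + 2|·|s^2 - 2s + 4|.
Restrict delta ≤ 1. Then |s + 2| < 1 gives |s| < 3, so by the triangle inequality |s^2 - 2s + 4| ≤ 3^2 + 2·3 + 4 = 19.
Hence |s^3 + 8| ≤ 19|s + 2|, which is < eps once |s + 2| < eps/19.
Take delta = min(1, eps/19). If 0 < |s + 2| < delta then both bounds hold and |s^3 + 8| ≤ 19|s + 2| < 19·(eps/19) = eps.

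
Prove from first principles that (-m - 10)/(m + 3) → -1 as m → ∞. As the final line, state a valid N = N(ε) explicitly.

Let ε > 0. For m ≥ 1, |(-m - 10)/(m + 3) + 1| = |-7|/((m + 3)) = 7/((m + 3)).
Since m + 3 ≥ m for m ≥ 1, this is ≤ 7/(m) = 7/m.
So |(-m - 10)/(m + 3) + 1| < ε whenever m > 7/ε.
Take N = 7/ε. If m > N then |(-m - 10)/(m + 3) + 1| ≤ 7/m < ε.

N = 7/ε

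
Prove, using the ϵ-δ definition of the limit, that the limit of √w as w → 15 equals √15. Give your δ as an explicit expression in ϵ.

δ = min(15, √15·ϵ)

Let ϵ > 0 be given. We want δ > 0 such that 0 < |w − 15| < δ implies |√w − √15| < ϵ.
Multiplying by the conjugate, |√w − √15| = |w − 15|/(√w + √15).
Restrict δ ≤ 15 so that |w − 15| < 15 forces w > 0, and then √w + √15 > √15.
Hence |√w − √15| < |w − 15|/√15, which is < ϵ once |w − 15| < √15·ϵ.
Take δ = min(15, √15·ϵ). If 0 < |w − 15| < δ then w > 0 and |√w − √15| < |w − 15|/√15 < ϵ.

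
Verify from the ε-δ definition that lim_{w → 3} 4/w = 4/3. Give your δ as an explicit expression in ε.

Let ε > 0. We seek δ > 0 such that 0 < |w − 3| < δ implies |4/w − (4/3)| < ε.
|4/w − (4/3)| = 4·|3 − w|/(3·|w|) = 4|w − 3|/(3|w|).
Restrict δ ≤ 3/2. Then |w − 3| < 3/2 gives |w| > 3/2, so 3|w| > 9/2.
Then |4/w − (4/3)| < 4|w − 3|/(9/2), which is < ε when |w − 3| < (9/8)ε.
Take δ = min(3/2, (9/8)ε). Then 0 < |w − 3| < δ gives both |w − 3| < 3/2 and |w − 3| < (9/8)ε, so |4/w − (4/3)| < ε.

δ = min(3/2, (9/8)ε)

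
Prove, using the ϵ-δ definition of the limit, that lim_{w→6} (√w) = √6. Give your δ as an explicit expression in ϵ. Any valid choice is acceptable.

δ = min(6, √6·ϵ)

Let ϵ > 0. We want δ > 0 such that 0 < |w − 6| < δ implies |√w − √6| < ϵ.
Multiplying by the conjugate, |√w − √6| = |w − 6|/(√w + √6).
Restrict δ ≤ 6 so that |w − 6| < 6 forces w > 0, and then √w + √6 > √6.
Hence |√w − √6| < |w − 6|/√6, which is < ϵ once |w − 6| < √6·ϵ.
Take δ = min(6, √6·ϵ). If 0 < |w − 6| < δ then w > 0 and |√w − √6| < |w − 6|/√6 < ϵ.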